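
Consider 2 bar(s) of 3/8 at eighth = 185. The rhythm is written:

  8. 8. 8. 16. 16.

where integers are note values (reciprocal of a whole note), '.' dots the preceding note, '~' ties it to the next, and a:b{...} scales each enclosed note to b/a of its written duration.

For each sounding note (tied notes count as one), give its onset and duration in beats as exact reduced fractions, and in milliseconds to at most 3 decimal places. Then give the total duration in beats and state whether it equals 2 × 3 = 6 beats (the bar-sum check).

1) 0.0ms=0b +486.486ms=3/2b
2) 486.486ms=3/2b +486.486ms=3/2b
3) 972.973ms=3b +486.486ms=3/2b
4) 1459.459ms=9/2b +243.243ms=3/4b
5) 1702.703ms=21/4b +243.243ms=3/4b
Σ=6b of 6 (185bpm 3/8) — PASS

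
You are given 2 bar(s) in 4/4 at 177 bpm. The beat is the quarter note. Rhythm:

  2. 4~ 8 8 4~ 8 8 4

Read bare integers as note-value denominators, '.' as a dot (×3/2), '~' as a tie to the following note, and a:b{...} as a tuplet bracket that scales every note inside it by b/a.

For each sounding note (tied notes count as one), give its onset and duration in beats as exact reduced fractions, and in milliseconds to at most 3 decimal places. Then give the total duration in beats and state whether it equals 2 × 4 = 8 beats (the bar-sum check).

1) 0.0ms=0b +1016.949ms=3b
2) 1016.949ms=3b +508.475ms=3/2b
3) 1525.424ms=9/2b +169.492ms=1/2b
4) 1694.915ms=5b +508.475ms=3/2b
5) 2203.39ms=13/2b +169.492ms=1/2b
6) 2372.881ms=7b +338.983ms=1b
Σ=8b of 8 (177bpm 4/4) — PASS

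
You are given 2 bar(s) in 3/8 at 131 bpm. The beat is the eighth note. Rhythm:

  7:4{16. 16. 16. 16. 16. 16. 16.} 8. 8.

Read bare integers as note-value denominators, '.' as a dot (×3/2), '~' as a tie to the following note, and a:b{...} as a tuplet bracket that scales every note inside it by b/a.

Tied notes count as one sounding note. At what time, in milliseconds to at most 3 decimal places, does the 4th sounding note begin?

note 4 onset = 9/7b = 588.877ms

1. 0.0ms @ 0 + 196.292ms (3/7)
2. 196.292ms @ 3/7 + 196.292ms (3/7)
3. 392.585ms @ 6/7 + 196.292ms (3/7)
4. 588.877ms @ 9/7 + 196.292ms (3/7)
5. 785.169ms @ 12/7 + 196.292ms (3/7)
6. 981.461ms @ 15/7 + 196.292ms (3/7)
7. 1177.754ms @ 18/7 + 196.292ms (3/7)
8. 1374.046ms @ 3 + 687.023ms (3/2)
9. 2061.069ms @ 9/2 + 687.023ms (3/2)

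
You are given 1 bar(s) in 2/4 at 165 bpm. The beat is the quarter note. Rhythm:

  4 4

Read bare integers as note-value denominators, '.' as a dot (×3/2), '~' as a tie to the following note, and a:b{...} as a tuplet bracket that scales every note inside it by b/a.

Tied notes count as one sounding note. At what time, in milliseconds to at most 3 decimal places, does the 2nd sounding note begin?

note 2 onset = 1b = 363.636ms

1. 0.0ms @ 0 + 363.636ms (1)
2. 363.636ms @ 1 + 363.636ms (1)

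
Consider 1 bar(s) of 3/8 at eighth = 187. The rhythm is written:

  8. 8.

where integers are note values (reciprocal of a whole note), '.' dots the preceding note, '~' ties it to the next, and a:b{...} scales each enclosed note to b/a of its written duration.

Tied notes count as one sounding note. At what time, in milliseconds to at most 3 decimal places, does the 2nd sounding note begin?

note 2 onset = 3/2b = 481.283ms

1. 0.0ms @ 0 + 481.283ms (3/2)
2. 481.283ms @ 3/2 + 481.283ms (3/2)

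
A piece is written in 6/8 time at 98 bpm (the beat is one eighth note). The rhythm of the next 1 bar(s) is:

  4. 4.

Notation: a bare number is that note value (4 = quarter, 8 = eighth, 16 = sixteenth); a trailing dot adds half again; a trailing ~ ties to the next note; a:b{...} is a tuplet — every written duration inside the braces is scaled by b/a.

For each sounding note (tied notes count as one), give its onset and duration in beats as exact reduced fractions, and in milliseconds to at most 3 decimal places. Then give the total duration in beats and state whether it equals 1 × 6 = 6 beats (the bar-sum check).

1) 0.0ms=0b +1836.735ms=3b
2) 1836.735ms=3b +1836.735ms=3b
Σ=6b of 6 (98bpm 6/8) — PASS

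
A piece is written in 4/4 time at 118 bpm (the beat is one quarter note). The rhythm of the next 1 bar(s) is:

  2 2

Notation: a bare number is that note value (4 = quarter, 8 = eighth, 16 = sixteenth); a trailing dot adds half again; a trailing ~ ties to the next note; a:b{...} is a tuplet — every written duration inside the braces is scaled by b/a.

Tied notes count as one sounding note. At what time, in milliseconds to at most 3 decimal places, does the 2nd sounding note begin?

note 2 onset = 2b = 1016.949ms

1. 0.0ms @ 0 + 1016.949ms (2)
2. 1016.949ms @ 2 + 1016.949ms (2)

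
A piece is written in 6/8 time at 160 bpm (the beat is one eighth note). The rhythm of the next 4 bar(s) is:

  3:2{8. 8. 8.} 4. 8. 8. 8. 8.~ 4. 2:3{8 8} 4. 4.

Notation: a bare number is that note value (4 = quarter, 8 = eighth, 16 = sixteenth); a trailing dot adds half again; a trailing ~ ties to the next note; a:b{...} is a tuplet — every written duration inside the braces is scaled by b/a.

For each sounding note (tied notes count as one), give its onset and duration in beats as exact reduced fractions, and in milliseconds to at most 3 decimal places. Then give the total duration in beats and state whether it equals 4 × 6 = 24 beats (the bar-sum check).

1) 0.0ms=0b +375.0ms=1b
2) 375.0ms=1b +375.0ms=1b
3) 750.0ms=2b +375.0ms=1b
4) 1125.0ms=3b +1125.0ms=3b
5) 2250.0ms=6b +562.5ms=3/2b
6) 2812.5ms=15/2b +562.5ms=3/2b
7) 3375.0ms=9b +562.5ms=3/2b
8) 3937.5ms=21/2b +1687.5ms=9/2b
9) 5625.0ms=15b +562.5ms=3/2b
10) 6187.5ms=33/2b +562.5ms=3/2b
11) 6750.0ms=18b +1125.0ms=3b
12) 7875.0ms=21b +1125.0ms=3b
Σ=24b of 24 (160bpm 6/8) — PASS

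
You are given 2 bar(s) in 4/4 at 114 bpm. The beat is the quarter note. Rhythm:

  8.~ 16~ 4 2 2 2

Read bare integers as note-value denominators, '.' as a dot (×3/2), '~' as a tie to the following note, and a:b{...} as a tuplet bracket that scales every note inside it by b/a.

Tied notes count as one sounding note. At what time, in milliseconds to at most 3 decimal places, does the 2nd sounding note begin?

note 2 onset = 2b = 1052.632ms

1. 0.0ms @ 0 + 1052.632ms (2)
2. 1052.632ms @ 2 + 1052.632ms (2)
3. 2105.263ms @ 4 + 1052.632ms (2)
4. 3157.895ms @ 6 + 1052.632ms (2)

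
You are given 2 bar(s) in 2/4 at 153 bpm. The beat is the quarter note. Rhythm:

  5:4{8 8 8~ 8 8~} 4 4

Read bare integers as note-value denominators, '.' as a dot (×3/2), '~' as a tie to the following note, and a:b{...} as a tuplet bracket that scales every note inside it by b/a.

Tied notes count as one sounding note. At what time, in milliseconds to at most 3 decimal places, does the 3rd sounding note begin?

1. 0.0ms @ 0 + 156.863ms (2/5)
2. 156.863ms @ 2/5 + 156.863ms (2/5)
3. 313.725ms @ 4/5 + 313.725ms (4/5)
4. 627.451ms @ 8/5 + 549.02ms (7/5)
5. 1176.471ms @ 3 + 392.157ms (1)

note 3 onset = 4/5b = 313.725ms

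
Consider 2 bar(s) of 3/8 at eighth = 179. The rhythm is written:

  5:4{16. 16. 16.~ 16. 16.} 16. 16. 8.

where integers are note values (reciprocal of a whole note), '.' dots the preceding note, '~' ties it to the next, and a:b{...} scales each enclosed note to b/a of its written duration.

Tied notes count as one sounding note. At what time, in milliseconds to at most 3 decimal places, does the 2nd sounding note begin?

1. 0.0ms @ 0 + 201.117ms (3/5)
2. 201.117ms @ 3/5 + 201.117ms (3/5)
3. 402.235ms @ 6/5 + 402.235ms (6/5)
4. 804.469ms @ 12/5 + 201.117ms (3/5)
5. 1005.587ms @ 3 + 251.397ms (3/4)
6. 1256.983ms @ 15/4 + 251.397ms (3/4)
7. 1508.38ms @ 9/2 + 502.793ms (3/2)

note 2 onset = 3/5b = 201.117ms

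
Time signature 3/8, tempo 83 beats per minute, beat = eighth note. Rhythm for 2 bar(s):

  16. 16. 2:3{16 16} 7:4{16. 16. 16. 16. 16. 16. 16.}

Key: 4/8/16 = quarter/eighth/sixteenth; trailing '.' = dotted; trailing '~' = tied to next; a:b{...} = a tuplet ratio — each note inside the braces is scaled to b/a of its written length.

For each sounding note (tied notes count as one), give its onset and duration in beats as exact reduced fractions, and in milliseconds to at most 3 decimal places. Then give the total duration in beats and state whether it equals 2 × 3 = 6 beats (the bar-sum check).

1) 0.0ms=0b +542.169ms=3/4b
2) 542.169ms=3/4b +542.169ms=3/4b
3) 1084.337ms=3/2b +542.169ms=3/4b
4) 1626.506ms=9/4b +542.169ms=3/4b
5) 2168.675ms=3b +309.811ms=3/7b
6) 2478.485ms=24/7b +309.811ms=3/7b
7) 2788.296ms=27/7b +309.811ms=3/7b
8) 3098.107ms=30/7b +309.811ms=3/7b
9) 3407.917ms=33/7b +309.811ms=3/7b
10) 3717.728ms=36/7b +309.811ms=3/7b
11) 4027.539ms=39/7b +309.811ms=3/7b
Σ=6b of 6 (83bpm 3/8) — PASS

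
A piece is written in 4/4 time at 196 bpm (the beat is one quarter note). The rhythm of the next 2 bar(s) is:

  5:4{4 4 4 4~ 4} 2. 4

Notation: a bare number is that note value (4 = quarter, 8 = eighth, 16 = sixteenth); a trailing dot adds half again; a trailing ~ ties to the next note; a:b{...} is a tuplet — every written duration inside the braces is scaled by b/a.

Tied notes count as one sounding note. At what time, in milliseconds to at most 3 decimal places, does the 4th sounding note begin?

note 4 onset = 12/5b = 734.694ms

1. 0.0ms @ 0 + 244.898ms (4/5)
2. 244.898ms @ 4/5 + 244.898ms (4/5)
3. 489.796ms @ 8/5 + 244.898ms (4/5)
4. 734.694ms @ 12/5 + 489.796ms (8/5)
5. 1224.49ms @ 4 + 918.367ms (3)
6. 2142.857ms @ 7 + 306.122ms (1)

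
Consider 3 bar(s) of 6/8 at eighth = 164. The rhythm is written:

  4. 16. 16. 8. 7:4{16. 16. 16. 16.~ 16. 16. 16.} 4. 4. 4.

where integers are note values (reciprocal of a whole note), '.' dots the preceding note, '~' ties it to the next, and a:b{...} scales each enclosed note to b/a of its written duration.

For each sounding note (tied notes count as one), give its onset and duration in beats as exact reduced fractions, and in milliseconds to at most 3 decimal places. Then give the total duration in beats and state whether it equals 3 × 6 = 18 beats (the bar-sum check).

1) 0.0ms=0b +1097.561ms=3b
2) 1097.561ms=3b +274.39ms=3/4b
3) 1371.951ms=15/4b +274.39ms=3/4b
4) 1646.341ms=9/2b +548.78ms=3/2b
5) 2195.122ms=6b +156.794ms=3/7b
6) 2351.916ms=45/7b +156.794ms=3/7b
7) 2508.711ms=48/7b +156.794ms=3/7b
8) 2665.505ms=51/7b +313.589ms=6/7b
9) 2979.094ms=57/7b +156.794ms=3/7b
10) 3135.889ms=60/7b +156.794ms=3/7b
11) 3292.683ms=9b +1097.561ms=3b
12) 4390.244ms=12b +1097.561ms=3b
13) 5487.805ms=15b +1097.561ms=3b
Σ=18b of 18 (164bpm 6/8) — PASS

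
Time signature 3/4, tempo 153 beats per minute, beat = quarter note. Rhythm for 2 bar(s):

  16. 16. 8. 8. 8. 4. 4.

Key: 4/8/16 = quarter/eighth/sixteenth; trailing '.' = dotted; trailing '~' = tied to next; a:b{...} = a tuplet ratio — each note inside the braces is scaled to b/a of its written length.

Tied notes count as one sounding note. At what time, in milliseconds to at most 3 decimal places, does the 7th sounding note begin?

1. 0.0ms @ 0 + 147.059ms (3/8)
2. 147.059ms @ 3/8 + 147.059ms (3/8)
3. 294.118ms @ 3/4 + 294.118ms (3/4)
4. 588.235ms @ 3/2 + 294.118ms (3/4)
5. 882.353ms @ 9/4 + 294.118ms (3/4)
6. 1176.471ms @ 3 + 588.235ms (3/2)
7. 1764.706ms @ 9/2 + 588.235ms (3/2)

note 7 onset = 9/2b = 1764.706ms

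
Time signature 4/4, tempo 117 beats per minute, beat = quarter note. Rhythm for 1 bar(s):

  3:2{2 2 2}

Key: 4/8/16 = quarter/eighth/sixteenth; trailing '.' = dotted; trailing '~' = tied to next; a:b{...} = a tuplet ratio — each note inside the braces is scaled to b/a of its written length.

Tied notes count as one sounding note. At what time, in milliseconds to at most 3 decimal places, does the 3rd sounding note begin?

note 3 onset = 8/3b = 1367.521ms

1. 0.0ms @ 0 + 683.761ms (4/3)
2. 683.761ms @ 4/3 + 683.761ms (4/3)
3. 1367.521ms @ 8/3 + 683.761ms (4/3)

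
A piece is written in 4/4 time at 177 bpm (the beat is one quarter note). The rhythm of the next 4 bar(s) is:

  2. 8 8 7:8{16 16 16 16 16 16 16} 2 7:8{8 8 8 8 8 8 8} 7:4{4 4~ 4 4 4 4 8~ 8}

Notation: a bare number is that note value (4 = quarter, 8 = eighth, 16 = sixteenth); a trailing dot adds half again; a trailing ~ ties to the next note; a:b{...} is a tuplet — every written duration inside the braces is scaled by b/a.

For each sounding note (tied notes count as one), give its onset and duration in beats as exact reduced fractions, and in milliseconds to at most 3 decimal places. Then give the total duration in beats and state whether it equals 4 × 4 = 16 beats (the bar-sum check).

1) 0.0ms=0b +1016.949ms=3b
2) 1016.949ms=3b +169.492ms=1/2b
3) 1186.441ms=7/2b +169.492ms=1/2b
4) 1355.932ms=4b +96.852ms=2/7b
5) 1452.785ms=30/7b +96.852ms=2/7b
6) 1549.637ms=32/7b +96.852ms=2/7b
7) 1646.489ms=34/7b +96.852ms=2/7b
8) 1743.341ms=36/7b +96.852ms=2/7b
9) 1840.194ms=38/7b +96.852ms=2/7b
10) 1937.046ms=40/7b +96.852ms=2/7b
11) 2033.898ms=6b +677.966ms=2b
12) 2711.864ms=8b +193.705ms=4/7b
13) 2905.569ms=60/7b +193.705ms=4/7b
14) 3099.274ms=64/7b +193.705ms=4/7b
15) 3292.978ms=68/7b +193.705ms=4/7b
16) 3486.683ms=72/7b +193.705ms=4/7b
17) 3680.387ms=76/7b +193.705ms=4/7b
18) 3874.092ms=80/7b +193.705ms=4/7b
19) 4067.797ms=12b +193.705ms=4/7b
20) 4261.501ms=88/7b +387.409ms=8/7b
21) 4648.91ms=96/7b +193.705ms=4/7b
22) 4842.615ms=100/7b +193.705ms=4/7b
23) 5036.32ms=104/7b +193.705ms=4/7b
24) 5230.024ms=108/7b +193.705ms=4/7b
Σ=16b of 16 (177bpm 4/4) — PASS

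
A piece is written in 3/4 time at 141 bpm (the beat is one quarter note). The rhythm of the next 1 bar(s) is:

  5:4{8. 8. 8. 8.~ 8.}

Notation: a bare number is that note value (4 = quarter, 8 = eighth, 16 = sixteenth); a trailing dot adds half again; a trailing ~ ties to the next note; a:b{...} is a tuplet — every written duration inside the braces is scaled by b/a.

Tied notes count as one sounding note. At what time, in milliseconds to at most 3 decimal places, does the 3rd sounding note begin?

note 3 onset = 6/5b = 510.638ms

1. 0.0ms @ 0 + 255.319ms (3/5)
2. 255.319ms @ 3/5 + 255.319ms (3/5)
3. 510.638ms @ 6/5 + 255.319ms (3/5)
4. 765.957ms @ 9/5 + 510.638ms (6/5)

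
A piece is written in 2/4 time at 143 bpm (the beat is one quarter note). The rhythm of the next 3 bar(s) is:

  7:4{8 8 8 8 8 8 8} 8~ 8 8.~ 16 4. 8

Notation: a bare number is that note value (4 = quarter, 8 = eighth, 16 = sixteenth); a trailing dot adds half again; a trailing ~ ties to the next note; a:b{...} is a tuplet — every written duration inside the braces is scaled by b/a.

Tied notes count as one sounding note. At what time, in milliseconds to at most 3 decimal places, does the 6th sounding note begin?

note 6 onset = 10/7b = 599.401ms

1. 0.0ms @ 0 + 119.88ms (2/7)
2. 119.88ms @ 2/7 + 119.88ms (2/7)
3. 239.76ms @ 4/7 + 119.88ms (2/7)
4. 359.64ms @ 6/7 + 119.88ms (2/7)
5. 479.52ms @ 8/7 + 119.88ms (2/7)
6. 599.401ms @ 10/7 + 119.88ms (2/7)
7. 719.281ms @ 12/7 + 119.88ms (2/7)
8. 839.161ms @ 2 + 419.58ms (1)
9. 1258.741ms @ 3 + 419.58ms (1)
10. 1678.322ms @ 4 + 629.371ms (3/2)
11. 2307.692ms @ 11/2 + 209.79ms (1/2)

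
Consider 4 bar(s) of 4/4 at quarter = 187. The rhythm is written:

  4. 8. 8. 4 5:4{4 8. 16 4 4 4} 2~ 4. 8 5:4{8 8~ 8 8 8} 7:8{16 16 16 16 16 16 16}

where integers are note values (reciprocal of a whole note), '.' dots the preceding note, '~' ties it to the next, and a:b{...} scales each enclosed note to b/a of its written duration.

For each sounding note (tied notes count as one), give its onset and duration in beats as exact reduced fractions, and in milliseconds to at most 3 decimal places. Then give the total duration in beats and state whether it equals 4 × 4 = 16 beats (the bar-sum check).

1) 0.0ms=0b +481.283ms=3/2b
2) 481.283ms=3/2b +240.642ms=3/4b
3) 721.925ms=9/4b +240.642ms=3/4b
4) 962.567ms=3b +320.856ms=1b
5) 1283.422ms=4b +256.684ms=4/5b
6) 1540.107ms=24/5b +192.513ms=3/5b
7) 1732.62ms=27/5b +64.171ms=1/5b
8) 1796.791ms=28/5b +256.684ms=4/5b
9) 2053.476ms=32/5b +256.684ms=4/5b
10) 2310.16ms=36/5b +256.684ms=4/5b
11) 2566.845ms=8b +1122.995ms=7/2b
12) 3689.84ms=23/2b +160.428ms=1/2b
13) 3850.267ms=12b +128.342ms=2/5b
14) 3978.61ms=62/5b +256.684ms=4/5b
15) 4235.294ms=66/5b +128.342ms=2/5b
16) 4363.636ms=68/5b +128.342ms=2/5b
17) 4491.979ms=14b +91.673ms=2/7b
18) 4583.652ms=100/7b +91.673ms=2/7b
19) 4675.325ms=102/7b +91.673ms=2/7b
20) 4766.998ms=104/7b +91.673ms=2/7b
21) 4858.671ms=106/7b +91.673ms=2/7b
22) 4950.344ms=108/7b +91.673ms=2/7b
23) 5042.017ms=110/7b +91.673ms=2/7b
Σ=16b of 16 (187bpm 4/4) — PASS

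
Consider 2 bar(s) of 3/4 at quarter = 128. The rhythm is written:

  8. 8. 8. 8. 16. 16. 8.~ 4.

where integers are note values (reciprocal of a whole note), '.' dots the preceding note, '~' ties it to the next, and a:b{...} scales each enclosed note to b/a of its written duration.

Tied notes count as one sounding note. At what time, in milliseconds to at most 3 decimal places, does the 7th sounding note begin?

note 7 onset = 15/4b = 1757.812ms

1. 0.0ms @ 0 + 351.562ms (3/4)
2. 351.562ms @ 3/4 + 351.562ms (3/4)
3. 703.125ms @ 3/2 + 351.562ms (3/4)
4. 1054.688ms @ 9/4 + 351.562ms (3/4)
5. 1406.25ms @ 3 + 175.781ms (3/8)
6. 1582.031ms @ 27/8 + 175.781ms (3/8)
7. 1757.812ms @ 15/4 + 1054.688ms (9/4)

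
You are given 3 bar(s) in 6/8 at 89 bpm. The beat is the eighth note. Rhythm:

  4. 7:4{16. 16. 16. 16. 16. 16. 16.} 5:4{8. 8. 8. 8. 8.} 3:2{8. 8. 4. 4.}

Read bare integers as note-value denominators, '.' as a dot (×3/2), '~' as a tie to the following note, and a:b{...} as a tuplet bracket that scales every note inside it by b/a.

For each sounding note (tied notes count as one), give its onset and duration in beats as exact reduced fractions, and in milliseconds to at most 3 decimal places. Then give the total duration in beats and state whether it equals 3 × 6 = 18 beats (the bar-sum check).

1) 0.0ms=0b +2022.472ms=3b
2) 2022.472ms=3b +288.925ms=3/7b
3) 2311.396ms=24/7b +288.925ms=3/7b
4) 2600.321ms=27/7b +288.925ms=3/7b
5) 2889.246ms=30/7b +288.925ms=3/7b
6) 3178.17ms=33/7b +288.925ms=3/7b
7) 3467.095ms=36/7b +288.925ms=3/7b
8) 3756.019ms=39/7b +288.925ms=3/7b
9) 4044.944ms=6b +808.989ms=6/5b
10) 4853.933ms=36/5b +808.989ms=6/5b
11) 5662.921ms=42/5b +808.989ms=6/5b
12) 6471.91ms=48/5b +808.989ms=6/5b
13) 7280.899ms=54/5b +808.989ms=6/5b
14) 8089.888ms=12b +674.157ms=1b
15) 8764.045ms=13b +674.157ms=1b
16) 9438.202ms=14b +1348.315ms=2b
17) 10786.517ms=16b +1348.315ms=2b
Σ=18b of 18 (89bpm 6/8) — PASS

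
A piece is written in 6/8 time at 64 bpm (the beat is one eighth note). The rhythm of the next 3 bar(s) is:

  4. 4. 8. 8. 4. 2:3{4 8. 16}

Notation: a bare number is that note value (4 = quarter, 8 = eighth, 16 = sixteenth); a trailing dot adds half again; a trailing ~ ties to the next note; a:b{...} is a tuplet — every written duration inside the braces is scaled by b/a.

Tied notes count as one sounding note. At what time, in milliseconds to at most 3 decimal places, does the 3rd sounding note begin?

note 3 onset = 6b = 5625.0ms

1. 0.0ms @ 0 + 2812.5ms (3)
2. 2812.5ms @ 3 + 2812.5ms (3)
3. 5625.0ms @ 6 + 1406.25ms (3/2)
4. 7031.25ms @ 15/2 + 1406.25ms (3/2)
5. 8437.5ms @ 9 + 2812.5ms (3)
6. 11250.0ms @ 12 + 2812.5ms (3)
7. 14062.5ms @ 15 + 2109.375ms (9/4)
8. 16171.875ms @ 69/4 + 703.125ms (3/4)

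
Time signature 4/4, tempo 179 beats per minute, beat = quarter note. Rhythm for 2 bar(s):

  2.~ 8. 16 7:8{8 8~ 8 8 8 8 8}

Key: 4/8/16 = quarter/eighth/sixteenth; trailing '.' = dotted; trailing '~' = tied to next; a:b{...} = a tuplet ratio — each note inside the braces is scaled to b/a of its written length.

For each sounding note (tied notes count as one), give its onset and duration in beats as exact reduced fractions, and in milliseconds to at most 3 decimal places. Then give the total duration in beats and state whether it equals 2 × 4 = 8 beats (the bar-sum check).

1) 0.0ms=0b +1256.983ms=15/4b
2) 1256.983ms=15/4b +83.799ms=1/4b
3) 1340.782ms=4b +191.54ms=4/7b
4) 1532.322ms=32/7b +383.081ms=8/7b
5) 1915.403ms=40/7b +191.54ms=4/7b
6) 2106.943ms=44/7b +191.54ms=4/7b
7) 2298.484ms=48/7b +191.54ms=4/7b
8) 2490.024ms=52/7b +191.54ms=4/7b
Σ=8b of 8 (179bpm 4/4) — PASS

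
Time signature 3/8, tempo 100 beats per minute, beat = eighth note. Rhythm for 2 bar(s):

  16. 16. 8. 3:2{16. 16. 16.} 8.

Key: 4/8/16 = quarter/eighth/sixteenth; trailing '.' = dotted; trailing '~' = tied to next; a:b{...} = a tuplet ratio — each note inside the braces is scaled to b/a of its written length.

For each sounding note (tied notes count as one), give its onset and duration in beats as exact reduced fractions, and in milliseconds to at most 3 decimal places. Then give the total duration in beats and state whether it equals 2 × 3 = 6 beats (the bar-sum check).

1) 0.0ms=0b +450.0ms=3/4b
2) 450.0ms=3/4b +450.0ms=3/4b
3) 900.0ms=3/2b +900.0ms=3/2b
4) 1800.0ms=3b +300.0ms=1/2b
5) 2100.0ms=7/2b +300.0ms=1/2b
6) 2400.0ms=4b +300.0ms=1/2b
7) 2700.0ms=9/2b +900.0ms=3/2b
Σ=6b of 6 (100bpm 3/8) — PASS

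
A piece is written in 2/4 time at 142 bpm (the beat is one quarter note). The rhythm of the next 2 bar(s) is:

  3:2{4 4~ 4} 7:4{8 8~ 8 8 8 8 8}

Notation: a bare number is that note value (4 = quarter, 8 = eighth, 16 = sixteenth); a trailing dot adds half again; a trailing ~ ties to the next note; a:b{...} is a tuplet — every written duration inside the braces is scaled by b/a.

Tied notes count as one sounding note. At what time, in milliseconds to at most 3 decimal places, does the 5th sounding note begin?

1. 0.0ms @ 0 + 281.69ms (2/3)
2. 281.69ms @ 2/3 + 563.38ms (4/3)
3. 845.07ms @ 2 + 120.724ms (2/7)
4. 965.795ms @ 16/7 + 241.449ms (4/7)
5. 1207.243ms @ 20/7 + 120.724ms (2/7)
6. 1327.968ms @ 22/7 + 120.724ms (2/7)
7. 1448.692ms @ 24/7 + 120.724ms (2/7)
8. 1569.416ms @ 26/7 + 120.724ms (2/7)

note 5 onset = 20/7b = 1207.243ms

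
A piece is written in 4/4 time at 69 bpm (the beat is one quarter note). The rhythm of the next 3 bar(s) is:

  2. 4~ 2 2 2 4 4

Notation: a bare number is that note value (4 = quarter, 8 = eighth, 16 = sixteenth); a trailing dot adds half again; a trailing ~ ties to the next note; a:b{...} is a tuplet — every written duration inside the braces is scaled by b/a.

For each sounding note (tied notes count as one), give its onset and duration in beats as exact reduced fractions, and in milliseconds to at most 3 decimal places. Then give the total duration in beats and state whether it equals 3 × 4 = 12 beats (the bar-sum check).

1) 0.0ms=0b +2608.696ms=3b
2) 2608.696ms=3b +2608.696ms=3b
3) 5217.391ms=6b +1739.13ms=2b
4) 6956.522ms=8b +1739.13ms=2b
5) 8695.652ms=10b +869.565ms=1b
6) 9565.217ms=11b +869.565ms=1b
Σ=12b of 12 (69bpm 4/4) — PASS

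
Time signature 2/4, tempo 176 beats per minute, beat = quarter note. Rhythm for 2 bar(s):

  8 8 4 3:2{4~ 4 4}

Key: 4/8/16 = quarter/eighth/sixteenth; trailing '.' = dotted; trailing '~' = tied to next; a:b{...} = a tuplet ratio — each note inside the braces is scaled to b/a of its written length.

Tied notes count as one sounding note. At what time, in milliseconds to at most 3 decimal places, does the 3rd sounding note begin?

1. 0.0ms @ 0 + 170.455ms (1/2)
2. 170.455ms @ 1/2 + 170.455ms (1/2)
3. 340.909ms @ 1 + 340.909ms (1)
4. 681.818ms @ 2 + 454.545ms (4/3)
5. 1136.364ms @ 10/3 + 227.273ms (2/3)

note 3 onset = 1b = 340.909ms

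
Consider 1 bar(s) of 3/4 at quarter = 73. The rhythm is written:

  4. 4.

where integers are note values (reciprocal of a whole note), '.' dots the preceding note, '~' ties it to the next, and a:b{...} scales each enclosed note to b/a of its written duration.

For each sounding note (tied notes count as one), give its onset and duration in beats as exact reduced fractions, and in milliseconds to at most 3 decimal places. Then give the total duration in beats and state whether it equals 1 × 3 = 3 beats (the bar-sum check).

1) 0.0ms=0b +1232.877ms=3/2b
2) 1232.877ms=3/2b +1232.877ms=3/2b
Σ=3b of 3 (73bpm 3/4) — PASS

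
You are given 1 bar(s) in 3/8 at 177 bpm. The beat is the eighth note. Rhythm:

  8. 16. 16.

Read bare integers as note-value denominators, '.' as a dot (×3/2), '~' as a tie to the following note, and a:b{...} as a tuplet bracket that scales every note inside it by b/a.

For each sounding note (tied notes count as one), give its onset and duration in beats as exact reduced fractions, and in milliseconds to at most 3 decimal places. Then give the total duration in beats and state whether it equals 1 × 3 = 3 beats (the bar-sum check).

1) 0.0ms=0b +508.475ms=3/2b
2) 508.475ms=3/2b +254.237ms=3/4b
3) 762.712ms=9/4b +254.237ms=3/4b
Σ=3b of 3 (177bpm 3/8) — PASS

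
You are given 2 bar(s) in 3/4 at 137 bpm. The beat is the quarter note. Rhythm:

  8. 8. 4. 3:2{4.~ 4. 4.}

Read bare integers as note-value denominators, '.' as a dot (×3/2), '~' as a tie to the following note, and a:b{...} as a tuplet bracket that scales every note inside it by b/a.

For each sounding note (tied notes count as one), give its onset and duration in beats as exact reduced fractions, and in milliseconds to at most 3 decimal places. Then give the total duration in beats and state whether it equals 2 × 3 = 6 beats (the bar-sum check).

1) 0.0ms=0b +328.467ms=3/4b
2) 328.467ms=3/4b +328.467ms=3/4b
3) 656.934ms=3/2b +656.934ms=3/2b
4) 1313.869ms=3b +875.912ms=2b
5) 2189.781ms=5b +437.956ms=1b
Σ=6b of 6 (137bpm 3/4) — PASS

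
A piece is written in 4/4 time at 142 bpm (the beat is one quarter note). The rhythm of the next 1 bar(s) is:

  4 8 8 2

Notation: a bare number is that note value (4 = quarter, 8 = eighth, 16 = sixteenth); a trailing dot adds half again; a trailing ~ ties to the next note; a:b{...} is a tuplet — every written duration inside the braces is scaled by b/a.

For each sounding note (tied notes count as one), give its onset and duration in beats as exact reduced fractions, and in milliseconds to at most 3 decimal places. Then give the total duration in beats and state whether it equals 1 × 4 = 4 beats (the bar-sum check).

1) 0.0ms=0b +422.535ms=1b
2) 422.535ms=1b +211.268ms=1/2b
3) 633.803ms=3/2b +211.268ms=1/2b
4) 845.07ms=2b +845.07ms=2b
Σ=4b of 4 (142bpm 4/4) — PASS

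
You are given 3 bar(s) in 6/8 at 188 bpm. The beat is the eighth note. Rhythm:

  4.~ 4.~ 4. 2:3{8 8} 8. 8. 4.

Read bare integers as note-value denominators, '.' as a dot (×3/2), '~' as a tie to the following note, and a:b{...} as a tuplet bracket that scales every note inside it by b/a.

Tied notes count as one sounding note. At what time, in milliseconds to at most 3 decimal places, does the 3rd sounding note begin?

1. 0.0ms @ 0 + 2872.34ms (9)
2. 2872.34ms @ 9 + 478.723ms (3/2)
3. 3351.064ms @ 21/2 + 478.723ms (3/2)
4. 3829.787ms @ 12 + 478.723ms (3/2)
5. 4308.511ms @ 27/2 + 478.723ms (3/2)
6. 4787.234ms @ 15 + 957.447ms (3)

note 3 onset = 21/2b = 3351.064ms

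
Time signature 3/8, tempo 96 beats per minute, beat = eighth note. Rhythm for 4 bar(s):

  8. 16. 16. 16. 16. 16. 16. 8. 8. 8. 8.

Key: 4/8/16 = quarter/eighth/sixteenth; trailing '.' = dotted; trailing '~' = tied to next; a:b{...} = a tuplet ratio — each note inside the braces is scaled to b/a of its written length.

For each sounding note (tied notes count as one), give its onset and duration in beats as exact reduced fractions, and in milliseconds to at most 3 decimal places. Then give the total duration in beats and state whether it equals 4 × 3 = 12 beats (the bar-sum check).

1) 0.0ms=0b +937.5ms=3/2b
2) 937.5ms=3/2b +468.75ms=3/4b
3) 1406.25ms=9/4b +468.75ms=3/4b
4) 1875.0ms=3b +468.75ms=3/4b
5) 2343.75ms=15/4b +468.75ms=3/4b
6) 2812.5ms=9/2b +468.75ms=3/4b
7) 3281.25ms=21/4b +468.75ms=3/4b
8) 3750.0ms=6b +937.5ms=3/2b
9) 4687.5ms=15/2b +937.5ms=3/2b
10) 5625.0ms=9b +937.5ms=3/2b
11) 6562.5ms=21/2b +937.5ms=3/2b
Σ=12b of 12 (96bpm 3/8) — PASS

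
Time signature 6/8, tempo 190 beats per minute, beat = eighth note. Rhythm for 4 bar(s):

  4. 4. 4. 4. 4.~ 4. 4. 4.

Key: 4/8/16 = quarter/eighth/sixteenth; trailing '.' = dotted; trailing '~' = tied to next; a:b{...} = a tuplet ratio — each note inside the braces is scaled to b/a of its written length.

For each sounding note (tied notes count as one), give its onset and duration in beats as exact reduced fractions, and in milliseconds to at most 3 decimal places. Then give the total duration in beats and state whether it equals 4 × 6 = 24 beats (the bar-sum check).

1) 0.0ms=0b +947.368ms=3b
2) 947.368ms=3b +947.368ms=3b
3) 1894.737ms=6b +947.368ms=3b
4) 2842.105ms=9b +947.368ms=3b
5) 3789.474ms=12b +1894.737ms=6b
6) 5684.211ms=18b +947.368ms=3b
7) 6631.579ms=21b +947.368ms=3b
Σ=24b of 24 (190bpm 6/8) — PASS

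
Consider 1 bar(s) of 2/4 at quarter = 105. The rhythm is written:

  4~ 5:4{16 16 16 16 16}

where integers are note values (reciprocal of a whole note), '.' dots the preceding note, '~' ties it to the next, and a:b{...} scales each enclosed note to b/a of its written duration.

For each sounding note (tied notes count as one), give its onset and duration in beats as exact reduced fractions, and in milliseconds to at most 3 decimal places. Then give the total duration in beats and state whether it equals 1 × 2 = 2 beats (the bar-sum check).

1) 0.0ms=0b +685.714ms=6/5b
2) 685.714ms=6/5b +114.286ms=1/5b
3) 800.0ms=7/5b +114.286ms=1/5b
4) 914.286ms=8/5b +114.286ms=1/5b
5) 1028.571ms=9/5b +114.286ms=1/5b
Σ=2b of 2 (105bpm 2/4) — PASS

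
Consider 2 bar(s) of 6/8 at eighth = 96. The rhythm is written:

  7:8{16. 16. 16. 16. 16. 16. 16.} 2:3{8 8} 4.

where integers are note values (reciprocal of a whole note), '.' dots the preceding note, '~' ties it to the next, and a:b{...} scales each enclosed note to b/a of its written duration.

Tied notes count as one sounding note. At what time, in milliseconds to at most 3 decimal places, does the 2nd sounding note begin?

note 2 onset = 6/7b = 535.714ms

1. 0.0ms @ 0 + 535.714ms (6/7)
2. 535.714ms @ 6/7 + 535.714ms (6/7)
3. 1071.429ms @ 12/7 + 535.714ms (6/7)
4. 1607.143ms @ 18/7 + 535.714ms (6/7)
5. 2142.857ms @ 24/7 + 535.714ms (6/7)
6. 2678.571ms @ 30/7 + 535.714ms (6/7)
7. 3214.286ms @ 36/7 + 535.714ms (6/7)
8. 3750.0ms @ 6 + 937.5ms (3/2)
9. 4687.5ms @ 15/2 + 937.5ms (3/2)
10. 5625.0ms @ 9 + 1875.0ms (3)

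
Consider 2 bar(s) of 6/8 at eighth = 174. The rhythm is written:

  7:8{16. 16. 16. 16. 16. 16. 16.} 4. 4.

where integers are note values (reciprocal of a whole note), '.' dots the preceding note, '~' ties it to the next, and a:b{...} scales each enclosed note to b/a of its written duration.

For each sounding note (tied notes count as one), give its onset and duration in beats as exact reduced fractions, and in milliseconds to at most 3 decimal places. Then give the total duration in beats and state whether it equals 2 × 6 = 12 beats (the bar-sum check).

1) 0.0ms=0b +295.567ms=6/7b
2) 295.567ms=6/7b +295.567ms=6/7b
3) 591.133ms=12/7b +295.567ms=6/7b
4) 886.7ms=18/7b +295.567ms=6/7b
5) 1182.266ms=24/7b +295.567ms=6/7b
6) 1477.833ms=30/7b +295.567ms=6/7b
7) 1773.399ms=36/7b +295.567ms=6/7b
8) 2068.966ms=6b +1034.483ms=3b
9) 3103.448ms=9b +1034.483ms=3b
Σ=12b of 12 (174bpm 6/8) — PASS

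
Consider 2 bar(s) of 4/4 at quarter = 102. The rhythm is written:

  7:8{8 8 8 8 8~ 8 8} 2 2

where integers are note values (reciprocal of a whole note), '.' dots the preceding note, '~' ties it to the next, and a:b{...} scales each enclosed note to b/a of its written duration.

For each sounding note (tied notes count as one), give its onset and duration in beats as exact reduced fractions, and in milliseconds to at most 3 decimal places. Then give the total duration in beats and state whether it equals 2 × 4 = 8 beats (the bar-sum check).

1) 0.0ms=0b +336.134ms=4/7b
2) 336.134ms=4/7b +336.134ms=4/7b
3) 672.269ms=8/7b +336.134ms=4/7b
4) 1008.403ms=12/7b +336.134ms=4/7b
5) 1344.538ms=16/7b +672.269ms=8/7b
6) 2016.807ms=24/7b +336.134ms=4/7b
7) 2352.941ms=4b +1176.471ms=2b
8) 3529.412ms=6b +1176.471ms=2b
Σ=8b of 8 (102bpm 4/4) — PASS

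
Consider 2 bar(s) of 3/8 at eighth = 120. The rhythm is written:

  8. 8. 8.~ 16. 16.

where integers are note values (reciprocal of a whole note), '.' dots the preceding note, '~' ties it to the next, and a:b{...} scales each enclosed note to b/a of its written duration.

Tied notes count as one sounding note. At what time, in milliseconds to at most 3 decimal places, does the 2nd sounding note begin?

note 2 onset = 3/2b = 750.0ms

1. 0.0ms @ 0 + 750.0ms (3/2)
2. 750.0ms @ 3/2 + 750.0ms (3/2)
3. 1500.0ms @ 3 + 1125.0ms (9/4)
4. 2625.0ms @ 21/4 + 375.0ms (3/4)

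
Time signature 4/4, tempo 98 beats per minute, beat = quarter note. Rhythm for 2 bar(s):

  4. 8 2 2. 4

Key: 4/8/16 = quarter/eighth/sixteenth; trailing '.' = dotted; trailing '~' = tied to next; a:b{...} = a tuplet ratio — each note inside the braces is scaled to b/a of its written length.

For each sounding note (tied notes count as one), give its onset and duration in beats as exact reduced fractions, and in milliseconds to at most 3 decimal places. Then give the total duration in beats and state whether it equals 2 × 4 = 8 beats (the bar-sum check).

1) 0.0ms=0b +918.367ms=3/2b
2) 918.367ms=3/2b +306.122ms=1/2b
3) 1224.49ms=2b +1224.49ms=2b
4) 2448.98ms=4b +1836.735ms=3b
5) 4285.714ms=7b +612.245ms=1b
Σ=8b of 8 (98bpm 4/4) — PASS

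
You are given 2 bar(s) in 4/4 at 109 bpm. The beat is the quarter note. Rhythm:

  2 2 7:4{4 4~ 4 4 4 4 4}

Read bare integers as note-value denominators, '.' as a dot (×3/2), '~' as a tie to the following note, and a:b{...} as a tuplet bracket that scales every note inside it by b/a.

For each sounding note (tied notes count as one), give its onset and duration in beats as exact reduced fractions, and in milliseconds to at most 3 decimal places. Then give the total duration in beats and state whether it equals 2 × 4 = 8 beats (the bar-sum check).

1) 0.0ms=0b +1100.917ms=2b
2) 1100.917ms=2b +1100.917ms=2b
3) 2201.835ms=4b +314.548ms=4/7b
4) 2516.383ms=32/7b +629.096ms=8/7b
5) 3145.478ms=40/7b +314.548ms=4/7b
6) 3460.026ms=44/7b +314.548ms=4/7b
7) 3774.574ms=48/7b +314.548ms=4/7b
8) 4089.122ms=52/7b +314.548ms=4/7b
Σ=8b of 8 (109bpm 4/4) — PASS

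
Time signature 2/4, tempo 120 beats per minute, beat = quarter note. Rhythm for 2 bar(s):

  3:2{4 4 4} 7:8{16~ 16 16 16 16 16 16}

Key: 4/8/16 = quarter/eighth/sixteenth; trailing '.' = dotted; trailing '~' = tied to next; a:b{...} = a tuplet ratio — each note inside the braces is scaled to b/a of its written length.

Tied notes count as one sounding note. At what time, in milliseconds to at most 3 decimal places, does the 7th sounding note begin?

1. 0.0ms @ 0 + 333.333ms (2/3)
2. 333.333ms @ 2/3 + 333.333ms (2/3)
3. 666.667ms @ 4/3 + 333.333ms (2/3)
4. 1000.0ms @ 2 + 285.714ms (4/7)
5. 1285.714ms @ 18/7 + 142.857ms (2/7)
6. 1428.571ms @ 20/7 + 142.857ms (2/7)
7. 1571.429ms @ 22/7 + 142.857ms (2/7)
8. 1714.286ms @ 24/7 + 142.857ms (2/7)
9. 1857.143ms @ 26/7 + 142.857ms (2/7)

note 7 onset = 22/7b = 1571.429ms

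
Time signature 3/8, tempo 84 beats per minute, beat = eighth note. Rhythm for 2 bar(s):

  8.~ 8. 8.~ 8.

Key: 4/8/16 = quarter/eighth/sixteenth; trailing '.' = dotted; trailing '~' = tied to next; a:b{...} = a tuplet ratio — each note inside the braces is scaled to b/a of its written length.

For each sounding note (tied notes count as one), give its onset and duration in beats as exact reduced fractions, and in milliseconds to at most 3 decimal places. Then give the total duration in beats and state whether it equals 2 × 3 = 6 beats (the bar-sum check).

1) 0.0ms=0b +2142.857ms=3b
2) 2142.857ms=3b +2142.857ms=3b
Σ=6b of 6 (84bpm 3/8) — PASS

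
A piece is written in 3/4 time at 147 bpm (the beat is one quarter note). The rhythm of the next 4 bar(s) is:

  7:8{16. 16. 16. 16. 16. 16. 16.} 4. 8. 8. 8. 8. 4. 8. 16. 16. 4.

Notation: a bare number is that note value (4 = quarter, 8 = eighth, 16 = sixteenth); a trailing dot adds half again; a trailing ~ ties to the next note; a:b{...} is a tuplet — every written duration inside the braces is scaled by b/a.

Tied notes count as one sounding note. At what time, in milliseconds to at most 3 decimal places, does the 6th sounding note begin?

1. 0.0ms @ 0 + 174.927ms (3/7)
2. 174.927ms @ 3/7 + 174.927ms (3/7)
3. 349.854ms @ 6/7 + 174.927ms (3/7)
4. 524.781ms @ 9/7 + 174.927ms (3/7)
5. 699.708ms @ 12/7 + 174.927ms (3/7)
6. 874.636ms @ 15/7 + 174.927ms (3/7)
7. 1049.563ms @ 18/7 + 174.927ms (3/7)
8. 1224.49ms @ 3 + 612.245ms (3/2)
9. 1836.735ms @ 9/2 + 306.122ms (3/4)
10. 2142.857ms @ 21/4 + 306.122ms (3/4)
11. 2448.98ms @ 6 + 306.122ms (3/4)
12. 2755.102ms @ 27/4 + 306.122ms (3/4)
13. 3061.224ms @ 15/2 + 612.245ms (3/2)
14. 3673.469ms @ 9 + 306.122ms (3/4)
15. 3979.592ms @ 39/4 + 153.061ms (3/8)
16. 4132.653ms @ 81/8 + 153.061ms (3/8)
17. 4285.714ms @ 21/2 + 612.245ms (3/2)

note 6 onset = 15/7b = 874.636ms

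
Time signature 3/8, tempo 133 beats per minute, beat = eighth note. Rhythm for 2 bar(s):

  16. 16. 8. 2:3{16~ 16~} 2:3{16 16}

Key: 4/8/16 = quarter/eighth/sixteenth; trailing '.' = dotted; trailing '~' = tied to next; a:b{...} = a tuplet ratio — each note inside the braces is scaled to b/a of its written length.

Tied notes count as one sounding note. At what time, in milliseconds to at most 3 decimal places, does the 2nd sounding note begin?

1. 0.0ms @ 0 + 338.346ms (3/4)
2. 338.346ms @ 3/4 + 338.346ms (3/4)
3. 676.692ms @ 3/2 + 676.692ms (3/2)
4. 1353.383ms @ 3 + 1015.038ms (9/4)
5. 2368.421ms @ 21/4 + 338.346ms (3/4)

note 2 onset = 3/4b = 338.346ms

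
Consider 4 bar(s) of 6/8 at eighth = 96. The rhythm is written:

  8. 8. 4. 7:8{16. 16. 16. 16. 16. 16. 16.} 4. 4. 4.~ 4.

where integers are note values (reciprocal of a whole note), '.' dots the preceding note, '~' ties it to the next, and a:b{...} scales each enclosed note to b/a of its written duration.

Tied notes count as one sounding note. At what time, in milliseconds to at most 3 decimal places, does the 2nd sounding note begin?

1. 0.0ms @ 0 + 937.5ms (3/2)
2. 937.5ms @ 3/2 + 937.5ms (3/2)
3. 1875.0ms @ 3 + 1875.0ms (3)
4. 3750.0ms @ 6 + 535.714ms (6/7)
5. 4285.714ms @ 48/7 + 535.714ms (6/7)
6. 4821.429ms @ 54/7 + 535.714ms (6/7)
7. 5357.143ms @ 60/7 + 535.714ms (6/7)
8. 5892.857ms @ 66/7 + 535.714ms (6/7)
9. 6428.571ms @ 72/7 + 535.714ms (6/7)
10. 6964.286ms @ 78/7 + 535.714ms (6/7)
11. 7500.0ms @ 12 + 1875.0ms (3)
12. 9375.0ms @ 15 + 1875.0ms (3)
13. 11250.0ms @ 18 + 3750.0ms (6)

note 2 onset = 3/2b = 937.5ms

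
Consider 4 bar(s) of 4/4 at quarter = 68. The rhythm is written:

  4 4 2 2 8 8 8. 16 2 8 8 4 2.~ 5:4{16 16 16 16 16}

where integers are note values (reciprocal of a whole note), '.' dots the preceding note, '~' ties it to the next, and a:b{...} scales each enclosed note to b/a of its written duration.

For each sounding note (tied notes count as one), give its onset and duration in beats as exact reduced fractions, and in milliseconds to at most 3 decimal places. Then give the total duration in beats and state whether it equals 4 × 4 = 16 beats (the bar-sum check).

1) 0.0ms=0b +882.353ms=1b
2) 882.353ms=1b +882.353ms=1b
3) 1764.706ms=2b +1764.706ms=2b
4) 3529.412ms=4b +1764.706ms=2b
5) 5294.118ms=6b +441.176ms=1/2b
6) 5735.294ms=13/2b +441.176ms=1/2b
7) 6176.471ms=7b +661.765ms=3/4b
8) 6838.235ms=31/4b +220.588ms=1/4b
9) 7058.824ms=8b +1764.706ms=2b
10) 8823.529ms=10b +441.176ms=1/2b
11) 9264.706ms=21/2b +441.176ms=1/2b
12) 9705.882ms=11b +882.353ms=1b
13) 10588.235ms=12b +2823.529ms=16/5b
14) 13411.765ms=76/5b +176.471ms=1/5b
15) 13588.235ms=77/5b +176.471ms=1/5b
16) 13764.706ms=78/5b +176.471ms=1/5b
17) 13941.176ms=79/5b +176.471ms=1/5b
Σ=16b of 16 (68bpm 4/4) — PASS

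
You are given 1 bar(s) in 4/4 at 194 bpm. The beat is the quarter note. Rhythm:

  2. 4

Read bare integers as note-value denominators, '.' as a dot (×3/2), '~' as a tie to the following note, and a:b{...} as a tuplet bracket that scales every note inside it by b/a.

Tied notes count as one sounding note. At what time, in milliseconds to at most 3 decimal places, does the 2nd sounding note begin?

1. 0.0ms @ 0 + 927.835ms (3)
2. 927.835ms @ 3 + 309.278ms (1)

note 2 onset = 3b = 927.835ms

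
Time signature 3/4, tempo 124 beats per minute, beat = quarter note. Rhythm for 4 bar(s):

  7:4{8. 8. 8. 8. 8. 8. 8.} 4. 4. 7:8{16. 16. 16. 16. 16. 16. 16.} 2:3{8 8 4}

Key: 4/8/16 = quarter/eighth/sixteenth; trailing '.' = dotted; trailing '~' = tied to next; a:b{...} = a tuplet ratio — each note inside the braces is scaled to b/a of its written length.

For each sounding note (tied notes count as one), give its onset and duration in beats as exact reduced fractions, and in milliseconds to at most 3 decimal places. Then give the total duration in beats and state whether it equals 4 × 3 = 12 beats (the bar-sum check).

1) 0.0ms=0b +207.373ms=3/7b
2) 207.373ms=3/7b +207.373ms=3/7b
3) 414.747ms=6/7b +207.373ms=3/7b
4) 622.12ms=9/7b +207.373ms=3/7b
5) 829.493ms=12/7b +207.373ms=3/7b
6) 1036.866ms=15/7b +207.373ms=3/7b
7) 1244.24ms=18/7b +207.373ms=3/7b
8) 1451.613ms=3b +725.806ms=3/2b
9) 2177.419ms=9/2b +725.806ms=3/2b
10) 2903.226ms=6b +207.373ms=3/7b
11) 3110.599ms=45/7b +207.373ms=3/7b
12) 3317.972ms=48/7b +207.373ms=3/7b
13) 3525.346ms=51/7b +207.373ms=3/7b
14) 3732.719ms=54/7b +207.373ms=3/7b
15) 3940.092ms=57/7b +207.373ms=3/7b
16) 4147.465ms=60/7b +207.373ms=3/7b
17) 4354.839ms=9b +362.903ms=3/4b
18) 4717.742ms=39/4b +362.903ms=3/4b
19) 5080.645ms=21/2b +725.806ms=3/2b
Σ=12b of 12 (124bpm 3/4) — PASS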